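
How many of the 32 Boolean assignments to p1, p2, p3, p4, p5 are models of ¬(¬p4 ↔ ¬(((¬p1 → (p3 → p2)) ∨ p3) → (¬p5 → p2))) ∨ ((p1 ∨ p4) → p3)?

Initial set: {(¬(¬p4 ↔ ¬(((¬p1 → (p3 → p2)) ∨ p3) → (¬p5 → p2))) ∨ ((p1 ∨ p4) → p3))}.
(¬(¬p4 ↔ ¬(((¬p1 → (p3 → p2)) ∨ p3) → (¬p5 → p2))) ∨ ((p1 ∨ p4) → p3)): β-rule — branch into ¬(¬p4 ↔ ¬(((¬p1 → (p3 → p2)) ∨ p3) → (¬p5 → p2)))  //  ((p1 ∨ p4) → p3).
  branch 1 (add ¬(¬p4 ↔ ¬(((¬p1 → (p3 → p2)) ∨ p3) → (¬p5 → p2)))):
    ¬(¬p4 ↔ ¬(((¬p1 → (p3 → p2)) ∨ p3) → (¬p5 → p2))): β-rule — branch into ¬p4, ¬¬(((¬p1 → (p3 → p2)) ∨ p3) → (¬p5 → p2))  //  ¬¬p4, ¬(((¬p1 → (p3 → p2)) ∨ p3) → (¬p5 → p2)).
      branch 1.1 (add ¬p4, ¬¬(((¬p1 → (p3 → p2)) ∨ p3) → (¬p5 → p2))):
        ¬¬(((¬p1 → (p3 → p2)) ∨ p3) → (¬p5 → p2)): β-rule — branch into ¬((¬p1 → (p3 → p2)) ∨ p3)  //  (¬p5 → p2).
          branch 1.1.1 (add ¬((¬p1 → (p3 → p2)) ∨ p3)):
            ¬((¬p1 → (p3 → p2)) ∨ p3): α-rule — add ¬(¬p1 → (p3 → p2)), ¬p3.
            ¬(¬p1 → (p3 → p2)): α-rule — add ¬p1, ¬(p3 → p2).
            ¬(p3 → p2): α-rule — add p3, ¬p2.
            × closes — contains both p3 and ¬p3.
          branch 1.1.2 (add (¬p5 → p2)):
            (¬p5 → p2): β-rule — branch into ¬¬p5  //  p2.
              branch 1.1.2.1 (add ¬¬p5):
                ○ open, literals {p4=F, p5=T}.
              branch 1.1.2.2 (add p2):
                ○ open, literals {p2=T, p4=F}.
      branch 1.2 (add ¬¬p4, ¬(((¬p1 → (p3 → p2)) ∨ p3) → (¬p5 → p2))):
        ¬(((¬p1 → (p3 → p2)) ∨ p3) → (¬p5 → p2)): α-rule — add ((¬p1 → (p3 → p2)) ∨ p3), ¬(¬p5 → p2).
        ¬(¬p5 → p2): α-rule — add ¬p5, ¬p2.
        ((¬p1 → (p3 → p2)) ∨ p3): β-rule — branch into (¬p1 → (p3 → p2))  //  p3.
          branch 1.2.1 (add (¬p1 → (p3 → p2))):
            (¬p1 → (p3 → p2)): β-rule — branch into ¬¬p1  //  (p3 → p2).
              branch 1.2.1.1 (add ¬¬p1):
                ○ open, literals {p1=T, p2=F, p4=T, p5=F}.
              branch 1.2.1.2 (add (p3 → p2)):
                (p3 → p2): β-rule — branch into ¬p3  //  p2.
                  branch 1.2.1.2.1 (add ¬p3):
                    ○ open, literals {p2=F, p3=F, p4=T, p5=F}.
                  branch 1.2.1.2.2 (add p2):
                    × closes — contains both p2 and ¬p2.
          branch 1.2.2 (add p3):
            ○ open, literals {p2=F, p3=T, p4=T, p5=F}.
  branch 2 (add ((p1 ∨ p4) → p3)):
    ((p1 ∨ p4) → p3): β-rule — branch into ¬(p1 ∨ p4)  //  p3.
      branch 2.1 (add ¬(p1 ∨ p4)):
        ¬(p1 ∨ p4): α-rule — add ¬p1, ¬p4.
        ○ open, literals {p1=F, p4=F}.
      branch 2.2 (add p3):
        ○ open, literals {p3=T}.
2 branches closed, 7 open.
Each open branch fixes some atoms; the unmentioned ones are free. Counting distinct full assignments: branch {p4=F, p5=T} (p1, p2, p3) contributes 8 new; branch {p2=T, p4=F} (p1, p3, p5) contributes 4 new; branch {p1=T, p2=F, p4=T, p5=F} (p3) contributes 2 new; branch {p2=F, p3=F, p4=T, p5=F} (p1) contributes 1 new; branch {p2=F, p3=T, p4=T, p5=F} (p1) contributes 1 new; branch {p1=F, p4=F} (p2, p3, p5) contributes 2 new; branch {p3=T} (p1, p2, p4, p5) contributes 7 new. Total: 25.

25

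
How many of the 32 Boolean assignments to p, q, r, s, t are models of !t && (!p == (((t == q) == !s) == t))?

Initial set: {(!t && (!p == (((t == q) == !s) == t)))}.
(!t && (!p == (((t == q) == !s) == t))): α-rule — add !t, (!p == (((t == q) == !s) == t)).
(!p == (((t == q) == !s) == t)): β-rule — branch into !p, (((t == q) == !s) == t)  //  !!p, !(((t == q) == !s) == t).
  branch 1 (add !p, (((t == q) == !s) == t)):
    (((t == q) == !s) == t): β-rule — branch into ((t == q) == !s), t  //  !((t == q) == !s), !t.
      branch 1.1 (add ((t == q) == !s), t):
        × closes — contains both t and !t.
      branch 1.2 (add !((t == q) == !s), !t):
        !((t == q) == !s): β-rule — branch into (t == q), !!s  //  !(t == q), !s.
          branch 1.2.1 (add (t == q), !!s):
            (t == q): β-rule — branch into t, q  //  !t, !q.
              branch 1.2.1.1 (add t, q):
                × closes — contains both t and !t.
              branch 1.2.1.2 (add !t, !q):
                ○ open, literals {p=0, q=0, s=1, t=0}.
          branch 1.2.2 (add !(t == q), !s):
            !(t == q): β-rule — branch into t, !q  //  !t, q.
              branch 1.2.2.1 (add t, !q):
                × closes — contains both t and !t.
              branch 1.2.2.2 (add !t, q):
                ○ open, literals {p=0, q=1, s=0, t=0}.
  branch 2 (add !!p, !(((t == q) == !s) == t)):
    !(((t == q) == !s) == t): β-rule — branch into ((t == q) == !s), !t  //  !((t == q) == !s), t.
      branch 2.1 (add ((t == q) == !s), !t):
        ((t == q) == !s): β-rule — branch into (t == q), !s  //  !(t == q), !!s.
          branch 2.1.1 (add (t == q), !s):
            (t == q): β-rule — branch into t, q  //  !t, !q.
              branch 2.1.1.1 (add t, q):
                × closes — contains both t and !t.
              branch 2.1.1.2 (add !t, !q):
                ○ open, literals {p=1, q=0, s=0, t=0}.
          branch 2.1.2 (add !(t == q), !!s):
            !(t == q): β-rule — branch into t, !q  //  !t, q.
              branch 2.1.2.1 (add t, !q):
                × closes — contains both t and !t.
              branch 2.1.2.2 (add !t, q):
                ○ open, literals {p=1, q=1, s=1, t=0}.
      branch 2.2 (add !((t == q) == !s), t):
        × closes — contains both t and !t.
6 branches closed, 4 open.
Each open branch fixes some atoms; the unmentioned ones are free. Counting distinct full assignments: branch {p=0, q=0, s=1, t=0} (r) contributes 2 new; branch {p=0, q=1, s=0, t=0} (r) contributes 2 new; branch {p=1, q=0, s=0, t=0} (r) contributes 2 new; branch {p=1, q=1, s=1, t=0} (r) contributes 2 new. Total: 8.

8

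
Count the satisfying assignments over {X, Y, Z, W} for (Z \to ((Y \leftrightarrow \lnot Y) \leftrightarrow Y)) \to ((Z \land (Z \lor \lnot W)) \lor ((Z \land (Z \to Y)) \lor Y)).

Initial set: {((Z \to ((Y \leftrightarrow \lnot Y) \leftrightarrow Y)) \to ((Z \land (Z \lor \lnot W)) \lor ((Z \land (Z \to Y)) \lor Y)))}.
((Z \to ((Y \leftrightarrow \lnot Y) \leftrightarrow Y)) \to ((Z \land (Z \lor \lnot W)) \lor ((Z \land (Z \to Y)) \lor Y))): β-rule — branch into \lnot (Z \to ((Y \leftrightarrow \lnot Y) \leftrightarrow Y))  //  ((Z \land (Z \lor \lnot W)) \lor ((Z \land (Z \to Y)) \lor Y)).
  branch 1 (add \lnot (Z \to ((Y \leftrightarrow \lnot Y) \leftrightarrow Y))):
    \lnot (Z \to ((Y \leftrightarrow \lnot Y) \leftrightarrow Y)): α-rule — add Z, \lnot ((Y \leftrightarrow \lnot Y) \leftrightarrow Y).
    \lnot ((Y \leftrightarrow \lnot Y) \leftrightarrow Y): β-rule — branch into (Y \leftrightarrow \lnot Y), \lnot Y  //  \lnot (Y \leftrightarrow \lnot Y), Y.
      branch 1.1 (add (Y \leftrightarrow \lnot Y), \lnot Y):
        (Y \leftrightarrow \lnot Y): β-rule — branch into Y, \lnot Y  //  \lnot Y, \lnot \lnot Y.
          branch 1.1.1 (add Y, \lnot Y):
            × closes — contains both Y and \lnot Y.
          branch 1.1.2 (add \lnot Y, \lnot \lnot Y):
            × closes — contains both Y and \lnot Y.
      branch 1.2 (add \lnot (Y \leftrightarrow \lnot Y), Y):
        \lnot (Y \leftrightarrow \lnot Y): β-rule — branch into Y, \lnot \lnot Y  //  \lnot Y, \lnot Y.
          branch 1.2.1 (add Y, \lnot \lnot Y):
            ○ open, literals {Y=T, Z=T}.
          branch 1.2.2 (add \lnot Y, \lnot Y):
            × closes — contains both Y and \lnot Y.
  branch 2 (add ((Z \land (Z \lor \lnot W)) \lor ((Z \land (Z \to Y)) \lor Y))):
    ((Z \land (Z \lor \lnot W)) \lor ((Z \land (Z \to Y)) \lor Y)): β-rule — branch into (Z \land (Z \lor \lnot W))  //  ((Z \land (Z \to Y)) \lor Y).
      branch 2.1 (add (Z \land (Z \lor \lnot W))):
        (Z \land (Z \lor \lnot W)): α-rule — add Z, (Z \lor \lnot W).
        (Z \lor \lnot W): β-rule — branch into Z  //  \lnot W.
          branch 2.1.1 (add Z):
            ○ open, literals {Z=T}.
          branch 2.1.2 (add \lnot W):
            ○ open, literals {W=F, Z=T}.
      branch 2.2 (add ((Z \land (Z \to Y)) \lor Y)):
        ((Z \land (Z \to Y)) \lor Y): β-rule — branch into (Z \land (Z \to Y))  //  Y.
          branch 2.2.1 (add (Z \land (Z \to Y))):
            (Z \land (Z \to Y)): α-rule — add Z, (Z \to Y).
            (Z \to Y): β-rule — branch into \lnot Z  //  Y.
              branch 2.2.1.1 (add \lnot Z):
                × closes — contains both Z and \lnot Z.
              branch 2.2.1.2 (add Y):
                ○ open, literals {Y=T, Z=T}.
          branch 2.2.2 (add Y):
            ○ open, literals {Y=T}.
4 branches closed, 5 open.
Each open branch fixes some atoms; the unmentioned ones are free. Counting distinct full assignments: branch {Y=T, Z=T} (X, W) contributes 4 new; branch {Z=T} (X, Y, W) contributes 4 new; branch {W=F, Z=T} (X, Y) contributes 0 new; branch {Y=T, Z=T} (X, W) contributes 0 new; branch {Y=T} (X, Z, W) contributes 4 new. Total: 12.

12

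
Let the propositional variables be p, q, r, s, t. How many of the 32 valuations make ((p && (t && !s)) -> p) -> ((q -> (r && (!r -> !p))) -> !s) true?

20

Initial set: {T (((p && (t && !s)) -> p) -> ((q -> (r && (!r -> !p))) -> !s))}.
T (((p && (t && !s)) -> p) -> ((q -> (r && (!r -> !p))) -> !s)): β-rule — branch into F ((p && (t && !s)) -> p)  //  T ((q -> (r && (!r -> !p))) -> !s).
  branch 1 (add F ((p && (t && !s)) -> p)):
    F ((p && (t && !s)) -> p): α-rule — add T (p && (t && !s)), F p.
    T (p && (t && !s)): α-rule — add T p, T (t && !s).
    × closes — contains both p and !p.
  branch 2 (add T ((q -> (r && (!r -> !p))) -> !s)):
    T ((q -> (r && (!r -> !p))) -> !s): β-rule — branch into F (q -> (r && (!r -> !p)))  //  T !s.
      branch 2.1 (add F (q -> (r && (!r -> !p)))):
        F (q -> (r && (!r -> !p))): α-rule — add T q, F (r && (!r -> !p)).
        F (r && (!r -> !p)): β-rule — branch into F r  //  F (!r -> !p).
          branch 2.1.1 (add F r):
            ○ open, literals {q=true, r=false}.
          branch 2.1.2 (add F (!r -> !p)):
            F (!r -> !p): α-rule — add T !r, F !p.
            ○ open, literals {p=true, q=true, r=false}.
      branch 2.2 (add T !s):
        ○ open, literals {s=false}.
1 branch closed, 3 open.
Each open branch fixes some atoms; the unmentioned ones are free. Counting distinct full assignments: branch {q=true, r=false} (p, s, t) contributes 8 new; branch {p=true, q=true, r=false} (s, t) contributes 0 new; branch {s=false} (p, q, r, t) contributes 12 new. Total: 20.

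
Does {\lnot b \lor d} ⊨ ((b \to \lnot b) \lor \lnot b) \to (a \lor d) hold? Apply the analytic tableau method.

Initial set: {(\lnot b \lor d); \lnot (((b \to \lnot b) \lor \lnot b) \to (a \lor d))}.
\lnot (((b \to \lnot b) \lor \lnot b) \to (a \lor d)): α-rule — add ((b \to \lnot b) \lor \lnot b), \lnot (a \lor d).
\lnot (a \lor d): α-rule — add \lnot a, \lnot d.
(\lnot b \lor d): β-rule — branch into \lnot b  //  d.
  branch 1 (add \lnot b):
    ((b \to \lnot b) \lor \lnot b): β-rule — branch into (b \to \lnot b)  //  \lnot b.
      branch 1.1 (add (b \to \lnot b)):
        (b \to \lnot b): β-rule — branch into \lnot b  //  \lnot b.
          branch 1.1.1 (add \lnot b):
            ○ open, literals {a=false, b=false, d=false}.
          branch 1.1.2 (add \lnot b):
            ○ open, literals {a=false, b=false, d=false}.
      branch 1.2 (add \lnot b):
        ○ open, literals {a=false, b=false, d=false}.
  branch 2 (add d):
    × closes — contains both d and \lnot d.
1 branch closed, 3 open.
An open branch gives a countermodel: a=false, b=false, d=false (unmentioned atoms arbitrary); the premises hold there but the conclusion fails.

No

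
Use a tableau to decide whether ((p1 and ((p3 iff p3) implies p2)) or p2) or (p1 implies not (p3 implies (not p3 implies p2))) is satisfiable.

Satisfiable

Initial set: {T (((p1 and ((p3 iff p3) implies p2)) or p2) or (p1 implies not (p3 implies (not p3 implies p2))))}.
T (((p1 and ((p3 iff p3) implies p2)) or p2) or (p1 implies not (p3 implies (not p3 implies p2)))): β-rule — branch into T ((p1 and ((p3 iff p3) implies p2)) or p2)  //  T (p1 implies not (p3 implies (not p3 implies p2))).
  branch 1 (add T ((p1 and ((p3 iff p3) implies p2)) or p2)):
    T ((p1 and ((p3 iff p3) implies p2)) or p2): β-rule — branch into T (p1 and ((p3 iff p3) implies p2))  //  T p2.
      branch 1.1 (add T (p1 and ((p3 iff p3) implies p2))):
        T (p1 and ((p3 iff p3) implies p2)): α-rule — add T p1, T ((p3 iff p3) implies p2).
        T ((p3 iff p3) implies p2): β-rule — branch into F (p3 iff p3)  //  T p2.
          branch 1.1.1 (add F (p3 iff p3)):
            F (p3 iff p3): β-rule — branch into T p3, F p3  //  F p3, T p3.
              branch 1.1.1.1 (add T p3, F p3):
                × closes — contains both p3 and not p3.
              branch 1.1.1.2 (add F p3, T p3):
                × closes — contains both p3 and not p3.
          branch 1.1.2 (add T p2):
            ○ open, literals {p1=T, p2=T}.
      branch 1.2 (add T p2):
        ○ open, literals {p2=T}.
  branch 2 (add T (p1 implies not (p3 implies (not p3 implies p2)))):
    T (p1 implies not (p3 implies (not p3 implies p2))): β-rule — branch into F p1  //  T not (p3 implies (not p3 implies p2)).
      branch 2.1 (add F p1):
        ○ open, literals {p1=F}.
      branch 2.2 (add T not (p3 implies (not p3 implies p2))):
        T not (p3 implies (not p3 implies p2)): α-rule — add T p3, F (not p3 implies p2).
        F (not p3 implies p2): α-rule — add T not p3, F p2.
        × closes — contains both p3 and not p3.
3 branches closed, 3 open.
An open branch gives a satisfying assignment: p1=T, p2=T.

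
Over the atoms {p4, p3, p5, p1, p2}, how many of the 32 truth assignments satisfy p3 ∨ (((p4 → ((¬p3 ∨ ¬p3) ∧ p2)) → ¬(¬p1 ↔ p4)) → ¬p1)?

28

Initial set: {T (p3 ∨ (((p4 → ((¬p3 ∨ ¬p3) ∧ p2)) → ¬(¬p1 ↔ p4)) → ¬p1))}.
T (p3 ∨ (((p4 → ((¬p3 ∨ ¬p3) ∧ p2)) → ¬(¬p1 ↔ p4)) → ¬p1)): β-rule — branch into T p3  //  T (((p4 → ((¬p3 ∨ ¬p3) ∧ p2)) → ¬(¬p1 ↔ p4)) → ¬p1).
  branch 1 (add T p3):
    ○ open, literals {p3=T}.
  branch 2 (add T (((p4 → ((¬p3 ∨ ¬p3) ∧ p2)) → ¬(¬p1 ↔ p4)) → ¬p1)):
    T (((p4 → ((¬p3 ∨ ¬p3) ∧ p2)) → ¬(¬p1 ↔ p4)) → ¬p1): β-rule — branch into F ((p4 → ((¬p3 ∨ ¬p3) ∧ p2)) → ¬(¬p1 ↔ p4))  //  T ¬p1.
      branch 2.1 (add F ((p4 → ((¬p3 ∨ ¬p3) ∧ p2)) → ¬(¬p1 ↔ p4))):
        F ((p4 → ((¬p3 ∨ ¬p3) ∧ p2)) → ¬(¬p1 ↔ p4)): α-rule — add T (p4 → ((¬p3 ∨ ¬p3) ∧ p2)), F ¬(¬p1 ↔ p4).
        T (p4 → ((¬p3 ∨ ¬p3) ∧ p2)): β-rule — branch into F p4  //  T ((¬p3 ∨ ¬p3) ∧ p2).
          branch 2.1.1 (add F p4):
            F ¬(¬p1 ↔ p4): β-rule — branch into T ¬p1, T p4  //  F ¬p1, F p4.
              branch 2.1.1.1 (add T ¬p1, T p4):
                × closes — contains both p4 and ¬p4.
              branch 2.1.1.2 (add F ¬p1, F p4):
                ○ open, literals {p1=T, p4=F}.
          branch 2.1.2 (add T ((¬p3 ∨ ¬p3) ∧ p2)):
            T ((¬p3 ∨ ¬p3) ∧ p2): α-rule — add T (¬p3 ∨ ¬p3), T p2.
            F ¬(¬p1 ↔ p4): β-rule — branch into T ¬p1, T p4  //  F ¬p1, F p4.
              branch 2.1.2.1 (add T ¬p1, T p4):
                T (¬p3 ∨ ¬p3): β-rule — branch into T ¬p3  //  T ¬p3.
                  branch 2.1.2.1.1 (add T ¬p3):
                    ○ open, literals {p1=F, p2=T, p3=F, p4=T}.
                  branch 2.1.2.1.2 (add T ¬p3):
                    ○ open, literals {p1=F, p2=T, p3=F, p4=T}.
              branch 2.1.2.2 (add F ¬p1, F p4):
                T (¬p3 ∨ ¬p3): β-rule — branch into T ¬p3  //  T ¬p3.
                  branch 2.1.2.2.1 (add T ¬p3):
                    ○ open, literals {p1=T, p2=T, p3=F, p4=F}.
                  branch 2.1.2.2.2 (add T ¬p3):
                    ○ open, literals {p1=T, p2=T, p3=F, p4=F}.
      branch 2.2 (add T ¬p1):
        ○ open, literals {p1=F}.
1 branch closed, 7 open.
Each open branch fixes some atoms; the unmentioned ones are free. Counting distinct full assignments: branch {p3=T} (p4, p5, p1, p2) contributes 16 new; branch {p1=T, p4=F} (p3, p5, p2) contributes 4 new; branch {p1=F, p2=T, p3=F, p4=T} (p5) contributes 2 new; branch {p1=F, p2=T, p3=F, p4=T} (p5) contributes 0 new; branch {p1=T, p2=T, p3=F, p4=F} (p5) contributes 0 new; branch {p1=T, p2=T, p3=F, p4=F} (p5) contributes 0 new; branch {p1=F} (p4, p3, p5, p2) contributes 6 new. Total: 28.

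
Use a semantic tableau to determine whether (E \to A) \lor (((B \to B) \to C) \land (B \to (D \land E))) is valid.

Assume the negation and expand:
Initial set: {\lnot ((E \to A) \lor (((B \to B) \to C) \land (B \to (D \land E))))}.
\lnot ((E \to A) \lor (((B \to B) \to C) \land (B \to (D \land E)))): α-rule — add \lnot (E \to A), \lnot (((B \to B) \to C) \land (B \to (D \land E))).
\lnot (E \to A): α-rule — add E, \lnot A.
\lnot (((B \to B) \to C) \land (B \to (D \land E))): β-rule — branch into \lnot ((B \to B) \to C)  //  \lnot (B \to (D \land E)).
  branch 1 (add \lnot ((B \to B) \to C)):
    \lnot ((B \to B) \to C): α-rule — add (B \to B), \lnot C.
    (B \to B): β-rule — branch into \lnot B  //  B.
      branch 1.1 (add \lnot B):
        ○ open, literals {A=0, B=0, C=0, E=1}.
      branch 1.2 (add B):
        ○ open, literals {A=0, B=1, C=0, E=1}.
  branch 2 (add \lnot (B \to (D \land E))):
    \lnot (B \to (D \land E)): α-rule — add B, \lnot (D \land E).
    \lnot (D \land E): β-rule — branch into \lnot D  //  \lnot E.
      branch 2.1 (add \lnot D):
        ○ open, literals {A=0, B=1, D=0, E=1}.
      branch 2.2 (add \lnot E):
        × closes — contains both E and \lnot E.
1 branch closed, 3 open.
An open branch gives a countermodel: A=0, B=0, C=0, E=1 (unmentioned atoms arbitrary); under it the original formula is false.

Not valid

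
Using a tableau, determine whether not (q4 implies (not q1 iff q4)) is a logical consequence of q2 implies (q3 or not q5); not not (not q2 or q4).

No

Initial set: {(q2 implies (q3 or not q5)); not not (not q2 or q4); not not (q4 implies (not q1 iff q4))}.
not not (not q2 or q4): drop double negation, giving (not q2 or q4).
(q2 implies (q3 or not q5)): β-rule — branch into not q2  //  (q3 or not q5).
  branch 1 (add not q2):
    not not (q4 implies (not q1 iff q4)): β-rule — branch into not q4  //  (not q1 iff q4).
      branch 1.1 (add not q4):
        (not q2 or q4): β-rule — branch into not q2  //  q4.
          branch 1.1.1 (add not q2):
            ○ open, literals {q2=0, q4=0}.
          branch 1.1.2 (add q4):
            × closes — contains both q4 and not q4.
      branch 1.2 (add (not q1 iff q4)):
        (not q2 or q4): β-rule — branch into not q2  //  q4.
          branch 1.2.1 (add not q2):
            (not q1 iff q4): β-rule — branch into not q1, q4  //  not not q1, not q4.
              branch 1.2.1.1 (add not q1, q4):
                ○ open, literals {q1=0, q2=0, q4=1}.
              branch 1.2.1.2 (add not not q1, not q4):
                ○ open, literals {q1=1, q2=0, q4=0}.
          branch 1.2.2 (add q4):
            (not q1 iff q4): β-rule — branch into not q1, q4  //  not not q1, not q4.
              branch 1.2.2.1 (add not q1, q4):
                ○ open, literals {q1=0, q2=0, q4=1}.
              branch 1.2.2.2 (add not not q1, not q4):
                × closes — contains both q4 and not q4.
  branch 2 (add (q3 or not q5)):
    not not (q4 implies (not q1 iff q4)): β-rule — branch into not q4  //  (not q1 iff q4).
      branch 2.1 (add not q4):
        (not q2 or q4): β-rule — branch into not q2  //  q4.
          branch 2.1.1 (add not q2):
            (q3 or not q5): β-rule — branch into q3  //  not q5.
              branch 2.1.1.1 (add q3):
                ○ open, literals {q2=0, q3=1, q4=0}.
              branch 2.1.1.2 (add not q5):
                ○ open, literals {q2=0, q4=0, q5=0}.
          branch 2.1.2 (add q4):
            × closes — contains both q4 and not q4.
      branch 2.2 (add (not q1 iff q4)):
        (not q2 or q4): β-rule — branch into not q2  //  q4.
          branch 2.2.1 (add not q2):
            (q3 or not q5): β-rule — branch into q3  //  not q5.
              branch 2.2.1.1 (add q3):
                (not q1 iff q4): β-rule — branch into not q1, q4  //  not not q1, not q4.
                  branch 2.2.1.1.1 (add not q1, q4):
                    ○ open, literals {q1=0, q2=0, q3=1, q4=1}.
                  branch 2.2.1.1.2 (add not not q1, not q4):
                    ○ open, literals {q1=1, q2=0, q3=1, q4=0}.
              branch 2.2.1.2 (add not q5):
                (not q1 iff q4): β-rule — branch into not q1, q4  //  not not q1, not q4.
                  branch 2.2.1.2.1 (add not q1, q4):
                    ○ open, literals {q1=0, q2=0, q4=1, q5=0}.
                  branch 2.2.1.2.2 (add not not q1, not q4):
                    ○ open, literals {q1=1, q2=0, q4=0, q5=0}.
          branch 2.2.2 (add q4):
            (q3 or not q5): β-rule — branch into q3  //  not q5.
              branch 2.2.2.1 (add q3):
                (not q1 iff q4): β-rule — branch into not q1, q4  //  not not q1, not q4.
                  branch 2.2.2.1.1 (add not q1, q4):
                    ○ open, literals {q1=0, q3=1, q4=1}.
                  branch 2.2.2.1.2 (add not not q1, not q4):
                    × closes — contains both q4 and not q4.
              branch 2.2.2.2 (add not q5):
                (not q1 iff q4): β-rule — branch into not q1, q4  //  not not q1, not q4.
                  branch 2.2.2.2.1 (add not q1, q4):
                    ○ open, literals {q1=0, q4=1, q5=0}.
                  branch 2.2.2.2.2 (add not not q1, not q4):
                    × closes — contains both q4 and not q4.
5 branches closed, 12 open.
An open branch gives a countermodel: q2=0, q4=0 (unmentioned atoms arbitrary); the premises hold there but the conclusion fails.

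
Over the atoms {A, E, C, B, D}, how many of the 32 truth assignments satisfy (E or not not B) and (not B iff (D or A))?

10

Initial set: {T ((E or not not B) and (not B iff (D or A)))}.
T ((E or not not B) and (not B iff (D or A))): α-rule — add T (E or not not B), T (not B iff (D or A)).
T (E or not not B): β-rule — branch into T E  //  T not not B.
  branch 1 (add T E):
    T (not B iff (D or A)): β-rule — branch into T not B, T (D or A)  //  F not B, F (D or A).
      branch 1.1 (add T not B, T (D or A)):
        T (D or A): β-rule — branch into T D  //  T A.
          branch 1.1.1 (add T D):
            ○ open, literals {B=0, D=1, E=1}.
          branch 1.1.2 (add T A):
            ○ open, literals {A=1, B=0, E=1}.
      branch 1.2 (add F not B, F (D or A)):
        F (D or A): α-rule — add F D, F A.
        ○ open, literals {A=0, B=1, D=0, E=1}.
  branch 2 (add T not not B):
    T not not B: drop double negation, giving T B.
    T (not B iff (D or A)): β-rule — branch into T not B, T (D or A)  //  F not B, F (D or A).
      branch 2.1 (add T not B, T (D or A)):
        × closes — contains both B and not B.
      branch 2.2 (add F not B, F (D or A)):
        F (D or A): α-rule — add F D, F A.
        ○ open, literals {A=0, B=1, D=0}.
1 branch closed, 4 open.
Each open branch fixes some atoms; the unmentioned ones are free. Counting distinct full assignments: branch {B=0, D=1, E=1} (A, C) contributes 4 new; branch {A=1, B=0, E=1} (C, D) contributes 2 new; branch {A=0, B=1, D=0, E=1} (C) contributes 2 new; branch {A=0, B=1, D=0} (E, C) contributes 2 new. Total: 10.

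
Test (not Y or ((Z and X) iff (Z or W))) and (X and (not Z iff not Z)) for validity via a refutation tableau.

Assume the negation and expand:
Initial set: {not ((not Y or ((Z and X) iff (Z or W))) and (X and (not Z iff not Z)))}.
not ((not Y or ((Z and X) iff (Z or W))) and (X and (not Z iff not Z))): β-rule — branch into not (not Y or ((Z and X) iff (Z or W)))  //  not (X and (not Z iff not Z)).
  branch 1 (add not (not Y or ((Z and X) iff (Z or W)))):
    not (not Y or ((Z and X) iff (Z or W))): α-rule — add not not Y, not ((Z and X) iff (Z or W)).
    not ((Z and X) iff (Z or W)): β-rule — branch into (Z and X), not (Z or W)  //  not (Z and X), (Z or W).
      branch 1.1 (add (Z and X), not (Z or W)):
        (Z and X): α-rule — add Z, X.
        not (Z or W): α-rule — add not Z, not W.
        × closes — contains both Z and not Z.
      branch 1.2 (add not (Z and X), (Z or W)):
        not (Z and X): β-rule — branch into not Z  //  not X.
          branch 1.2.1 (add not Z):
            (Z or W): β-rule — branch into Z  //  W.
              branch 1.2.1.1 (add Z):
                × closes — contains both Z and not Z.
              branch 1.2.1.2 (add W):
                ○ open, literals {W=true, Y=true, Z=false}.
          branch 1.2.2 (add not X):
            (Z or W): β-rule — branch into Z  //  W.
              branch 1.2.2.1 (add Z):
                ○ open, literals {X=false, Y=true, Z=true}.
              branch 1.2.2.2 (add W):
                ○ open, literals {W=true, X=false, Y=true}.
  branch 2 (add not (X and (not Z iff not Z))):
    not (X and (not Z iff not Z)): β-rule — branch into not X  //  not (not Z iff not Z).
      branch 2.1 (add not X):
        ○ open, literals {X=false}.
      branch 2.2 (add not (not Z iff not Z)):
        not (not Z iff not Z): β-rule — branch into not Z, not not Z  //  not not Z, not Z.
          branch 2.2.1 (add not Z, not not Z):
            × closes — contains both Z and not Z.
          branch 2.2.2 (add not not Z, not Z):
            × closes — contains both Z and not Z.
4 branches closed, 4 open.
An open branch gives a countermodel: W=true, Y=true, Z=false (unmentioned atoms arbitrary); under it the original formula is false.

Not valid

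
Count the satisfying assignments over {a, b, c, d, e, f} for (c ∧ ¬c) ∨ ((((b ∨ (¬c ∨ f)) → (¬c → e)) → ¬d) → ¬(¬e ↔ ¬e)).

Initial set: {T ((c ∧ ¬c) ∨ ((((b ∨ (¬c ∨ f)) → (¬c → e)) → ¬d) → ¬(¬e ↔ ¬e)))}.
T ((c ∧ ¬c) ∨ ((((b ∨ (¬c ∨ f)) → (¬c → e)) → ¬d) → ¬(¬e ↔ ¬e))): β-rule — branch into T (c ∧ ¬c)  //  T ((((b ∨ (¬c ∨ f)) → (¬c → e)) → ¬d) → ¬(¬e ↔ ¬e)).
  branch 1 (add T (c ∧ ¬c)):
    T (c ∧ ¬c): α-rule — add T c, T ¬c.
    × closes — contains both c and ¬c.
  branch 2 (add T ((((b ∨ (¬c ∨ f)) → (¬c → e)) → ¬d) → ¬(¬e ↔ ¬e))):
    T ((((b ∨ (¬c ∨ f)) → (¬c → e)) → ¬d) → ¬(¬e ↔ ¬e)): β-rule — branch into F (((b ∨ (¬c ∨ f)) → (¬c → e)) → ¬d)  //  T ¬(¬e ↔ ¬e).
      branch 2.1 (add F (((b ∨ (¬c ∨ f)) → (¬c → e)) → ¬d)):
        F (((b ∨ (¬c ∨ f)) → (¬c → e)) → ¬d): α-rule — add T ((b ∨ (¬c ∨ f)) → (¬c → e)), F ¬d.
        T ((b ∨ (¬c ∨ f)) → (¬c → e)): β-rule — branch into F (b ∨ (¬c ∨ f))  //  T (¬c → e).
          branch 2.1.1 (add F (b ∨ (¬c ∨ f))):
            F (b ∨ (¬c ∨ f)): α-rule — add F b, F (¬c ∨ f).
            F (¬c ∨ f): α-rule — add F ¬c, F f.
            ○ open, literals {b=F, c=T, d=T, f=F}.
          branch 2.1.2 (add T (¬c → e)):
            T (¬c → e): β-rule — branch into F ¬c  //  T e.
              branch 2.1.2.1 (add F ¬c):
                ○ open, literals {c=T, d=T}.
              branch 2.1.2.2 (add T e):
                ○ open, literals {d=T, e=T}.
      branch 2.2 (add T ¬(¬e ↔ ¬e)):
        T ¬(¬e ↔ ¬e): β-rule — branch into T ¬e, F ¬e  //  F ¬e, T ¬e.
          branch 2.2.1 (add T ¬e, F ¬e):
            × closes — contains both e and ¬e.
          branch 2.2.2 (add F ¬e, T ¬e):
            × closes — contains both e and ¬e.
3 branches closed, 3 open.
Each open branch fixes some atoms; the unmentioned ones are free. Counting distinct full assignments: branch {b=F, c=T, d=T, f=F} (a, e) contributes 4 new; branch {c=T, d=T} (a, b, e, f) contributes 12 new; branch {d=T, e=T} (a, b, c, f) contributes 8 new. Total: 24.

24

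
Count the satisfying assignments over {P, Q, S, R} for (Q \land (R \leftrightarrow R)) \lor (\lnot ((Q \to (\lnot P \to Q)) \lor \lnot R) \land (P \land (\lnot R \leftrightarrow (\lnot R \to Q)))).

8

Initial set: {((Q \land (R \leftrightarrow R)) \lor (\lnot ((Q \to (\lnot P \to Q)) \lor \lnot R) \land (P \land (\lnot R \leftrightarrow (\lnot R \to Q)))))}.
((Q \land (R \leftrightarrow R)) \lor (\lnot ((Q \to (\lnot P \to Q)) \lor \lnot R) \land (P \land (\lnot R \leftrightarrow (\lnot R \to Q))))): β-rule — branch into (Q \land (R \leftrightarrow R))  //  (\lnot ((Q \to (\lnot P \to Q)) \lor \lnot R) \land (P \land (\lnot R \leftrightarrow (\lnot R \to Q)))).
  branch 1 (add (Q \land (R \leftrightarrow R))):
    (Q \land (R \leftrightarrow R)): α-rule — add Q, (R \leftrightarrow R).
    (R \leftrightarrow R): β-rule — branch into R, R  //  \lnot R, \lnot R.
      branch 1.1 (add R, R):
        ○ open, literals {Q=T, R=T}.
      branch 1.2 (add \lnot R, \lnot R):
        ○ open, literals {Q=T, R=F}.
  branch 2 (add (\lnot ((Q \to (\lnot P \to Q)) \lor \lnot R) \land (P \land (\lnot R \leftrightarrow (\lnot R \to Q))))):
    (\lnot ((Q \to (\lnot P \to Q)) \lor \lnot R) \land (P \land (\lnot R \leftrightarrow (\lnot R \to Q)))): α-rule — add \lnot ((Q \to (\lnot P \to Q)) \lor \lnot R), (P \land (\lnot R \leftrightarrow (\lnot R \to Q))).
    \lnot ((Q \to (\lnot P \to Q)) \lor \lnot R): α-rule — add \lnot (Q \to (\lnot P \to Q)), \lnot \lnot R.
    (P \land (\lnot R \leftrightarrow (\lnot R \to Q))): α-rule — add P, (\lnot R \leftrightarrow (\lnot R \to Q)).
    \lnot (Q \to (\lnot P \to Q)): α-rule — add Q, \lnot (\lnot P \to Q).
    \lnot (\lnot P \to Q): α-rule — add \lnot P, \lnot Q.
    × closes — contains both P and \lnot P.
1 branch closed, 2 open.
Each open branch fixes some atoms; the unmentioned ones are free. Counting distinct full assignments: branch {Q=T, R=T} (P, S) contributes 4 new; branch {Q=T, R=F} (P, S) contributes 4 new. Total: 8.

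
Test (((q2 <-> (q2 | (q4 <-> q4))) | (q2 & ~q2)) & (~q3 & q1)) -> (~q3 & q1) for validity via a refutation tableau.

Valid

Assume the negation and expand:
Initial set: {~((((q2 <-> (q2 | (q4 <-> q4))) | (q2 & ~q2)) & (~q3 & q1)) -> (~q3 & q1))}.
~((((q2 <-> (q2 | (q4 <-> q4))) | (q2 & ~q2)) & (~q3 & q1)) -> (~q3 & q1)): α-rule — add (((q2 <-> (q2 | (q4 <-> q4))) | (q2 & ~q2)) & (~q3 & q1)), ~(~q3 & q1).
(((q2 <-> (q2 | (q4 <-> q4))) | (q2 & ~q2)) & (~q3 & q1)): α-rule — add ((q2 <-> (q2 | (q4 <-> q4))) | (q2 & ~q2)), (~q3 & q1).
(~q3 & q1): α-rule — add ~q3, q1.
~(~q3 & q1): β-rule — branch into ~~q3  //  ~q1.
  branch 1 (add ~~q3):
    × closes — contains both q3 and ~q3.
  branch 2 (add ~q1):
    × closes — contains both q1 and ~q1.
All 2 branches close.
Every branch closed, so the negation is unsatisfiable and the formula is valid.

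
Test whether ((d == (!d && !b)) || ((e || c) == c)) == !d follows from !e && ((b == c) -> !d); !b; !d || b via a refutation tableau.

Yes

Initial set: {(!e && ((b == c) -> !d)); !b; (!d || b); !(((d == (!d && !b)) || ((e || c) == c)) == !d)}.
(!e && ((b == c) -> !d)): α-rule — add !e, ((b == c) -> !d).
(!d || b): β-rule — branch into !d  //  b.
  branch 1 (add !d):
    !(((d == (!d && !b)) || ((e || c) == c)) == !d): β-rule — branch into ((d == (!d && !b)) || ((e || c) == c)), !!d  //  !((d == (!d && !b)) || ((e || c) == c)), !d.
      branch 1.1 (add ((d == (!d && !b)) || ((e || c) == c)), !!d):
        × closes — contains both d and !d.
      branch 1.2 (add !((d == (!d && !b)) || ((e || c) == c)), !d):
        !((d == (!d && !b)) || ((e || c) == c)): α-rule — add !(d == (!d && !b)), !((e || c) == c).
        ((b == c) -> !d): β-rule — branch into !(b == c)  //  !d.
          branch 1.2.1 (add !(b == c)):
            !(d == (!d && !b)): β-rule — branch into d, !(!d && !b)  //  !d, (!d && !b).
              branch 1.2.1.1 (add d, !(!d && !b)):
                × closes — contains both d and !d.
              branch 1.2.1.2 (add !d, (!d && !b)):
                (!d && !b): α-rule — add !d, !b.
                !((e || c) == c): β-rule — branch into (e || c), !c  //  !(e || c), c.
                  branch 1.2.1.2.1 (add (e || c), !c):
                    !(b == c): β-rule — branch into b, !c  //  !b, c.
                      branch 1.2.1.2.1.1 (add b, !c):
                        × closes — contains both b and !b.
                      branch 1.2.1.2.1.2 (add !b, c):
                        × closes — contains both c and !c.
                  branch 1.2.1.2.2 (add !(e || c), c):
                    !(e || c): α-rule — add !e, !c.
                    × closes — contains both c and !c.
          branch 1.2.2 (add !d):
            !(d == (!d && !b)): β-rule — branch into d, !(!d && !b)  //  !d, (!d && !b).
              branch 1.2.2.1 (add d, !(!d && !b)):
                × closes — contains both d and !d.
              branch 1.2.2.2 (add !d, (!d && !b)):
                (!d && !b): α-rule — add !d, !b.
                !((e || c) == c): β-rule — branch into (e || c), !c  //  !(e || c), c.
                  branch 1.2.2.2.1 (add (e || c), !c):
                    (e || c): β-rule — branch into e  //  c.
                      branch 1.2.2.2.1.1 (add e):
                        × closes — contains both e and !e.
                      branch 1.2.2.2.1.2 (add c):
                        × closes — contains both c and !c.
                  branch 1.2.2.2.2 (add !(e || c), c):
                    !(e || c): α-rule — add !e, !c.
                    × closes — contains both c and !c.
  branch 2 (add b):
    × closes — contains both b and !b.
All 10 branches close.
Every branch closed, so the premises entail the conclusion.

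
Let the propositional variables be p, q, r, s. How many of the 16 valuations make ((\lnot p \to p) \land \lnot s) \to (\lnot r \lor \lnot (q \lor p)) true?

14

Initial set: {T (((\lnot p \to p) \land \lnot s) \to (\lnot r \lor \lnot (q \lor p)))}.
T (((\lnot p \to p) \land \lnot s) \to (\lnot r \lor \lnot (q \lor p))): β-rule — branch into F ((\lnot p \to p) \land \lnot s)  //  T (\lnot r \lor \lnot (q \lor p)).
  branch 1 (add F ((\lnot p \to p) \land \lnot s)):
    F ((\lnot p \to p) \land \lnot s): β-rule — branch into F (\lnot p \to p)  //  F \lnot s.
      branch 1.1 (add F (\lnot p \to p)):
        F (\lnot p \to p): α-rule — add T \lnot p, F p.
        ○ open, literals {p=F}.
      branch 1.2 (add F \lnot s):
        ○ open, literals {s=T}.
  branch 2 (add T (\lnot r \lor \lnot (q \lor p))):
    T (\lnot r \lor \lnot (q \lor p)): β-rule — branch into T \lnot r  //  T \lnot (q \lor p).
      branch 2.1 (add T \lnot r):
        ○ open, literals {r=F}.
      branch 2.2 (add T \lnot (q \lor p)):
        T \lnot (q \lor p): α-rule — add F q, F p.
        ○ open, literals {p=F, q=F}.
0 branches closed, 4 open.
Each open branch fixes some atoms; the unmentioned ones are free. Counting distinct full assignments: branch {p=F} (q, r, s) contributes 8 new; branch {s=T} (p, q, r) contributes 4 new; branch {r=F} (p, q, s) contributes 2 new; branch {p=F, q=F} (r, s) contributes 0 new. Total: 14.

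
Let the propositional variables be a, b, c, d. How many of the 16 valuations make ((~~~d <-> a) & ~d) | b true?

10

Initial set: {T (((~~~d <-> a) & ~d) | b)}.
T (((~~~d <-> a) & ~d) | b): β-rule — branch into T ((~~~d <-> a) & ~d)  //  T b.
  branch 1 (add T ((~~~d <-> a) & ~d)):
    T ((~~~d <-> a) & ~d): α-rule — add T (~~~d <-> a), T ~d.
    T (~~~d <-> a): β-rule — branch into T ~~~d, T a  //  F ~~~d, F a.
      branch 1.1 (add T ~~~d, T a):
        T ~~~d: drop double negation, giving T ~d.
        ○ open, literals {a=T, d=F}.
      branch 1.2 (add F ~~~d, F a):
        F ~~~d: drop double negation, giving F ~d.
        × closes — contains both d and ~d.
  branch 2 (add T b):
    ○ open, literals {b=T}.
1 branch closed, 2 open.
Each open branch fixes some atoms; the unmentioned ones are free. Counting distinct full assignments: branch {a=T, d=F} (b, c) contributes 4 new; branch {b=T} (a, c, d) contributes 6 new. Total: 10.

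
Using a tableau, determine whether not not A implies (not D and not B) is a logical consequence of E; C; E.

Initial set: {E; C; E; not (not not A implies (not D and not B))}.
not (not not A implies (not D and not B)): α-rule — add not not A, not (not D and not B).
not not A: drop double negation, giving A.
not (not D and not B): β-rule — branch into not not D  //  not not B.
  branch 1 (add not not D):
    ○ open, literals {A=T, C=T, D=T, E=T}.
  branch 2 (add not not B):
    ○ open, literals {A=T, B=T, C=T, E=T}.
0 branches closed, 2 open.
An open branch gives a countermodel: A=T, C=T, D=T, E=T (unmentioned atoms arbitrary); the premises hold there but the conclusion fails.

No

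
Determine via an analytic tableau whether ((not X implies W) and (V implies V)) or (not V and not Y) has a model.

Initial set: {(((not X implies W) and (V implies V)) or (not V and not Y))}.
(((not X implies W) and (V implies V)) or (not V and not Y)): β-rule — branch into ((not X implies W) and (V implies V))  //  (not V and not Y).
  branch 1 (add ((not X implies W) and (V implies V))):
    ((not X implies W) and (V implies V)): α-rule — add (not X implies W), (V implies V).
    (not X implies W): β-rule — branch into not not X  //  W.
      branch 1.1 (add not not X):
        (V implies V): β-rule — branch into not V  //  V.
          branch 1.1.1 (add not V):
            ○ open, literals {V=F, X=T}.
          branch 1.1.2 (add V):
            ○ open, literals {V=T, X=T}.
      branch 1.2 (add W):
        (V implies V): β-rule — branch into not V  //  V.
          branch 1.2.1 (add not V):
            ○ open, literals {V=F, W=T}.
          branch 1.2.2 (add V):
            ○ open, literals {V=T, W=T}.
  branch 2 (add (not V and not Y)):
    (not V and not Y): α-rule — add not V, not Y.
    ○ open, literals {V=F, Y=F}.
0 branches closed, 5 open.
An open branch gives a satisfying assignment: V=F, X=T.

Satisfiable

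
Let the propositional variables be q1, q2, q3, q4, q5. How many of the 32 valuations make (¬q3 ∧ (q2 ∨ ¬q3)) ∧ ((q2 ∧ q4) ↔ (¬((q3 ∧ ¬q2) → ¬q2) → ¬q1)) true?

Initial set: {((¬q3 ∧ (q2 ∨ ¬q3)) ∧ ((q2 ∧ q4) ↔ (¬((q3 ∧ ¬q2) → ¬q2) → ¬q1)))}.
((¬q3 ∧ (q2 ∨ ¬q3)) ∧ ((q2 ∧ q4) ↔ (¬((q3 ∧ ¬q2) → ¬q2) → ¬q1))): α-rule — add (¬q3 ∧ (q2 ∨ ¬q3)), ((q2 ∧ q4) ↔ (¬((q3 ∧ ¬q2) → ¬q2) → ¬q1)).
(¬q3 ∧ (q2 ∨ ¬q3)): α-rule — add ¬q3, (q2 ∨ ¬q3).
((q2 ∧ q4) ↔ (¬((q3 ∧ ¬q2) → ¬q2) → ¬q1)): β-rule — branch into (q2 ∧ q4), (¬((q3 ∧ ¬q2) → ¬q2) → ¬q1)  //  ¬(q2 ∧ q4), ¬(¬((q3 ∧ ¬q2) → ¬q2) → ¬q1).
  branch 1 (add (q2 ∧ q4), (¬((q3 ∧ ¬q2) → ¬q2) → ¬q1)):
    (q2 ∧ q4): α-rule — add q2, q4.
    (q2 ∨ ¬q3): β-rule — branch into q2  //  ¬q3.
      branch 1.1 (add q2):
        (¬((q3 ∧ ¬q2) → ¬q2) → ¬q1): β-rule — branch into ¬¬((q3 ∧ ¬q2) → ¬q2)  //  ¬q1.
          branch 1.1.1 (add ¬¬((q3 ∧ ¬q2) → ¬q2)):
            ¬¬((q3 ∧ ¬q2) → ¬q2): β-rule — branch into ¬(q3 ∧ ¬q2)  //  ¬q2.
              branch 1.1.1.1 (add ¬(q3 ∧ ¬q2)):
                ¬(q3 ∧ ¬q2): β-rule — branch into ¬q3  //  ¬¬q2.
                  branch 1.1.1.1.1 (add ¬q3):
                    ○ open, literals {q2=true, q3=false, q4=true}.
                  branch 1.1.1.1.2 (add ¬¬q2):
                    ○ open, literals {q2=true, q3=false, q4=true}.
              branch 1.1.1.2 (add ¬q2):
                × closes — contains both q2 and ¬q2.
          branch 1.1.2 (add ¬q1):
            ○ open, literals {q1=false, q2=true, q3=false, q4=true}.
      branch 1.2 (add ¬q3):
        (¬((q3 ∧ ¬q2) → ¬q2) → ¬q1): β-rule — branch into ¬¬((q3 ∧ ¬q2) → ¬q2)  //  ¬q1.
          branch 1.2.1 (add ¬¬((q3 ∧ ¬q2) → ¬q2)):
            ¬¬((q3 ∧ ¬q2) → ¬q2): β-rule — branch into ¬(q3 ∧ ¬q2)  //  ¬q2.
              branch 1.2.1.1 (add ¬(q3 ∧ ¬q2)):
                ¬(q3 ∧ ¬q2): β-rule — branch into ¬q3  //  ¬¬q2.
                  branch 1.2.1.1.1 (add ¬q3):
                    ○ open, literals {q2=true, q3=false, q4=true}.
                  branch 1.2.1.1.2 (add ¬¬q2):
                    ○ open, literals {q2=true, q3=false, q4=true}.
              branch 1.2.1.2 (add ¬q2):
                × closes — contains both q2 and ¬q2.
          branch 1.2.2 (add ¬q1):
            ○ open, literals {q1=false, q2=true, q3=false, q4=true}.
  branch 2 (add ¬(q2 ∧ q4), ¬(¬((q3 ∧ ¬q2) → ¬q2) → ¬q1)):
    ¬(¬((q3 ∧ ¬q2) → ¬q2) → ¬q1): α-rule — add ¬((q3 ∧ ¬q2) → ¬q2), ¬¬q1.
    ¬((q3 ∧ ¬q2) → ¬q2): α-rule — add (q3 ∧ ¬q2), ¬¬q2.
    (q3 ∧ ¬q2): α-rule — add q3, ¬q2.
    × closes — contains both q3 and ¬q3.
3 branches closed, 6 open.
Each open branch fixes some atoms; the unmentioned ones are free. Counting distinct full assignments: branch {q2=true, q3=false, q4=true} (q1, q5) contributes 4 new; branch {q2=true, q3=false, q4=true} (q1, q5) contributes 0 new; branch {q1=false, q2=true, q3=false, q4=true} (q5) contributes 0 new; branch {q2=true, q3=false, q4=true} (q1, q5) contributes 0 new; branch {q2=true, q3=false, q4=true} (q1, q5) contributes 0 new; branch {q1=false, q2=true, q3=false, q4=true} (q5) contributes 0 new. Total: 4.

4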